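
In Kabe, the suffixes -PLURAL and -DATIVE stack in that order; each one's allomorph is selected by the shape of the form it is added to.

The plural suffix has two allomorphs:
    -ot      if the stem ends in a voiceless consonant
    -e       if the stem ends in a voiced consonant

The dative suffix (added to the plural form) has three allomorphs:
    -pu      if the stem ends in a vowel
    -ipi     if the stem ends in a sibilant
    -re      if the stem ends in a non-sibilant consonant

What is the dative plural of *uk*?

ukotre

Since the final consonant of *uk* is /k/ (voiceless), it takes -ot, giving *ukot*.
The plural form *ukot*: final sound = /t/, a non-sibilant consonant → -re → *ukotre*.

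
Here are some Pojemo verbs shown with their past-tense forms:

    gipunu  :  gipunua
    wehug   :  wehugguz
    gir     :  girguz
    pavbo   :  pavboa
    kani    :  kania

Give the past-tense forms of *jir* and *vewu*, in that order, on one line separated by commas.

The pattern is consonant vs. vowel: -guz when the stem ends in a consonant (*wehug*, *gir*); -a when the stem ends in a vowel (*gipunu*, *pavbo*, *kani*).
*jir* — final sound /r/ (a consonant) → -guz → *jirguz*.
Since the final sound of *vewu* is /u/ (a vowel), it takes -a, giving *vewua*.

jirguz, vewua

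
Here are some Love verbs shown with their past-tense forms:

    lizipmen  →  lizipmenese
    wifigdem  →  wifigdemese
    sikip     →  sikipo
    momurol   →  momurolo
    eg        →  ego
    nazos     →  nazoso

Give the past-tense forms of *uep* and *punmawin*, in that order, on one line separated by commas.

The suffix is conditioned by the final consonant: -ese when the stem ends in a nasal (*lizipmen*, *wifigdem*); -o when the stem ends in a non-nasal consonant (*sikip*, *momurol*, *eg*, *nazos*).
Since the final consonant of *uep* is /p/ (non-nasal), it takes -o, giving *uepo*.
*punmawin* — final consonant /n/ (a nasal) → -ese → *punmawinese*.

uepo, punmawinese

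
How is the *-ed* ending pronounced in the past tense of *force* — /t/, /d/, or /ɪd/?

The stem *force* ends in a voiceless consonant other than /t/.
The -ed suffix is realized as /ɪd/ after /t, d/; as /t/ after other voiceless consonants; and as /d/ after other voiced sounds.
So -ed on *force* is pronounced /t/.

/t/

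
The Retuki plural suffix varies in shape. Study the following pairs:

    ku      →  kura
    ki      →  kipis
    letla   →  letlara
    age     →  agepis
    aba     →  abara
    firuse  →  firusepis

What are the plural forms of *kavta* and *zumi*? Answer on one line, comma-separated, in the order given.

kavtara, zumipis

Looking at the last vowel of each stem: -pis when the last vowel of the stem is a front vowel (*ki*, *age*, *firuse*); -ra when the last vowel of the stem is a back vowel (*ku*, *letla*, *aba*).
*kavta*: last vowel = /a/, a back vowel → -ra → *kavtara*.
Since the last vowel of *zumi* is /i/ (a front vowel), it takes -pis, giving *zumipis*.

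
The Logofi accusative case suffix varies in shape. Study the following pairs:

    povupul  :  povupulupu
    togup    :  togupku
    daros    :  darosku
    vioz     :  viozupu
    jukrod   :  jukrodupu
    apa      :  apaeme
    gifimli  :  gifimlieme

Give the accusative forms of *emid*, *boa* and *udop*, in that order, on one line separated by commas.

emidupu, boaeme, udopku

The pattern is voicing of the final sound: -ku when the stem ends in a voiceless consonant (*togup*, *daros*); -upu when the stem ends in a voiced consonant (*povupul*, *vioz*, *jukrod*); -eme when the stem ends in a vowel (*apa*, *gifimli*).
Since the final sound of *emid* is /d/ (a voiced consonant), it takes -upu, giving *emidupu*.
*boa* — final sound /a/ (a vowel) → -eme → *boaeme*.
Since the final sound of *udop* is /p/ (a voiceless consonant), it takes -ku, giving *udopku*.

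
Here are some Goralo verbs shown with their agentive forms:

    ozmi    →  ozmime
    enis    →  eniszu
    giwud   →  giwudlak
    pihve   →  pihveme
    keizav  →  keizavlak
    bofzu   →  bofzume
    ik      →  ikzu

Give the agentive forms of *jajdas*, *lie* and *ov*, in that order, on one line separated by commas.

jajdaszu, lieme, ovlak

The pattern is voicing of the final sound: -zu when the stem ends in a voiceless consonant (*enis*, *ik*); -lak when the stem ends in a voiced consonant (*giwud*, *keizav*); -me when the stem ends in a vowel (*ozmi*, *pihve*, *bofzu*).
Since the final sound of *jajdas* is /s/ (a voiceless consonant), it takes -zu, giving *jajdaszu*.
The final sound of *lie* is /e/, which is a vowel, so the suffix is -me, giving *lieme*.
The final sound of *ov* is /v/, which is a voiced consonant, so the suffix is -lak, giving *ovlak*.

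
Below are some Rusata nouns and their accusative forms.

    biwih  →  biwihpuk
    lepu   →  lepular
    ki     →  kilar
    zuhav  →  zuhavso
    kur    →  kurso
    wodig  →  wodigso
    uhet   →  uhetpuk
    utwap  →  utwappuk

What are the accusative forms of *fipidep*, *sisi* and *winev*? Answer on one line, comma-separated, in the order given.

The pattern is voicing of the final sound: -puk when the stem ends in a voiceless consonant (*biwih*, *uhet*, *utwap*); -so when the stem ends in a voiced consonant (*zuhav*, *kur*, *wodig*); -lar when the stem ends in a vowel (*lepu*, *ki*).
*fipidep* — final sound /p/ (a voiceless consonant) → -puk → *fipideppuk*.
*sisi*: final sound = /i/, a vowel → -lar → *sisilar*.
Since the final sound of *winev* is /v/ (a voiced consonant), it takes -so, giving *winevso*.

fipideppuk, sisilar, winevso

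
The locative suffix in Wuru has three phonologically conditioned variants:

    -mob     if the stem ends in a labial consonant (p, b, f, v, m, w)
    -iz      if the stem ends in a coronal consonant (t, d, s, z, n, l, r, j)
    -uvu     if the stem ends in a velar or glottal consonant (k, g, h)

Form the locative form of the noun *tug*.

The final consonant of *tug* is /g/, which is velar/glottal, so the suffix is -uvu, giving *tuguvu*.

tuguvu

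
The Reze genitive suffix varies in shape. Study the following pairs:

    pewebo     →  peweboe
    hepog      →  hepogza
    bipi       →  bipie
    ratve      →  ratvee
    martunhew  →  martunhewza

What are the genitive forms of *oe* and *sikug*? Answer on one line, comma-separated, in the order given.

oee, sikugza

The suffix is conditioned by the final sound: -za when the stem ends in a consonant (*hepog*, *martunhew*); -e when the stem ends in a vowel (*pewebo*, *bipi*, *ratve*).
*oe*: final sound = /e/, a vowel → -e → *oee*.
*sikug*: final sound = /g/, a consonant → -za → *sikugza*.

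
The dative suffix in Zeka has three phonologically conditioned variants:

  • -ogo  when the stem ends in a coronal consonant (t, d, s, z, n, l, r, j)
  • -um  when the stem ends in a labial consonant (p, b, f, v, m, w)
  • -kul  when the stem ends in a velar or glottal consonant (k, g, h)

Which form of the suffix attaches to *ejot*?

-ogo

*ejot*: final consonant = /t/, coronal → -ogo.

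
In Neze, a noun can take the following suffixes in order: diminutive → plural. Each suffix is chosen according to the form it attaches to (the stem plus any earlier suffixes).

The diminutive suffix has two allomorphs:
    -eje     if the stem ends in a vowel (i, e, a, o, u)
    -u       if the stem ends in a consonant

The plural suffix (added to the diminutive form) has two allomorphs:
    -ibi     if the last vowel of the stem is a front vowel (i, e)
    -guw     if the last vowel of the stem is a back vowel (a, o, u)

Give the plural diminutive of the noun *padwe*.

*padwe* — final sound /e/ (a vowel) → -eje → *padweeje*.
Since the last vowel of the diminutive form *padweeje* is /e/ (a front vowel), it takes -ibi, giving *padweejeibi*.

padweejeibi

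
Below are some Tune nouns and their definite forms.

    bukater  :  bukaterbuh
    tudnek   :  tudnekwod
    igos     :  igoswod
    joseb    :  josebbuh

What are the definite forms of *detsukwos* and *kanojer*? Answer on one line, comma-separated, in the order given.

The suffix is conditioned by the final consonant: -wod when the stem ends in a voiceless consonant (*tudnek*, *igos*); -buh when the stem ends in a voiced consonant (*bukater*, *joseb*).
The final consonant of *detsukwos* is /s/, which is voiceless, so the suffix is -wod, giving *detsukwoswod*.
*kanojer*: final consonant = /r/, voiced → -buh → *kanojerbuh*.

detsukwoswod, kanojerbuh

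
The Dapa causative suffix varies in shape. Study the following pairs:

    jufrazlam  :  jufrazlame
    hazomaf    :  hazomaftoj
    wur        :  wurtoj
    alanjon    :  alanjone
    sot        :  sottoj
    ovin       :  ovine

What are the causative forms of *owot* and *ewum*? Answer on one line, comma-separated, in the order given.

owottoj, ewume

The suffix is conditioned by the final consonant: -e when the stem ends in a nasal (*jufrazlam*, *alanjon*, *ovin*); -toj when the stem ends in a non-nasal consonant (*hazomaf*, *wur*, *sot*).
*owot*: final consonant = /t/, non-nasal → -toj → *owottoj*.
The final consonant of *ewum* is /m/, which is a nasal, so the suffix is -e, giving *ewume*.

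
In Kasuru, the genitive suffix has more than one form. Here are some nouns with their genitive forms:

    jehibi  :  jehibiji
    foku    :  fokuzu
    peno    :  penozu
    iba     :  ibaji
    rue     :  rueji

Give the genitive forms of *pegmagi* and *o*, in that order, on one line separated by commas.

pegmagiji, ozu

The suffix is conditioned by the last vowel: -zu when the last vowel of the stem is a rounded vowel (*foku*, *peno*); -ji when the last vowel of the stem is an unrounded vowel (*jehibi*, *iba*, *rue*).
*pegmagi* — last vowel /i/ (an unrounded vowel) → -ji → *pegmagiji*.
The last vowel of *o* is /o/, which is a rounded vowel, so the suffix is -zu, giving *ozu*.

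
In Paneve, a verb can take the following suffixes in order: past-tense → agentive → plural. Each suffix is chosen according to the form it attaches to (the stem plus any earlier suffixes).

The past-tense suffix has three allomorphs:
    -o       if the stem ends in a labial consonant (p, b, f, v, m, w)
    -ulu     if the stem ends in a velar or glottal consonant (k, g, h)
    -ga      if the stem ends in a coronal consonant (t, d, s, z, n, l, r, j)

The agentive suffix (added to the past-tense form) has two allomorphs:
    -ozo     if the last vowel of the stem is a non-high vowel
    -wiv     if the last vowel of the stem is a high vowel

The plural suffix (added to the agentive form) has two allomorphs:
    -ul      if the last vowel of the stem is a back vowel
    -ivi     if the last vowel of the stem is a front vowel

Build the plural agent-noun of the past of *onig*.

Since the final consonant of *onig* is /g/ (velar/glottal), it takes -ulu, giving *onigulu*.
The last vowel of the past-tense form *onigulu* is /u/, which is a high vowel, so the agentive suffix is -wiv, giving *oniguluwiv*.
The agentive form *oniguluwiv* — last vowel /i/ (a front vowel) → -ivi → *oniguluwivivi*.

oniguluwivivi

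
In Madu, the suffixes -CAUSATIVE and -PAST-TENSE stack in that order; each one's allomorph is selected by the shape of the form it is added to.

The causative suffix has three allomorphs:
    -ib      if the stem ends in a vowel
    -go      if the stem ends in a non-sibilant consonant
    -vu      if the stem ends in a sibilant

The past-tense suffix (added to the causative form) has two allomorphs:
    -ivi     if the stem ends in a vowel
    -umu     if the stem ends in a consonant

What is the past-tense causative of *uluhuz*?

The final sound of *uluhuz* is /z/, which is a sibilant, so the causative suffix is -vu, giving *uluhuzvu*.
Since the final sound of the causative form *uluhuzvu* is /u/ (a vowel), it takes -ivi, giving *uluhuzvuivi*.

uluhuzvuivi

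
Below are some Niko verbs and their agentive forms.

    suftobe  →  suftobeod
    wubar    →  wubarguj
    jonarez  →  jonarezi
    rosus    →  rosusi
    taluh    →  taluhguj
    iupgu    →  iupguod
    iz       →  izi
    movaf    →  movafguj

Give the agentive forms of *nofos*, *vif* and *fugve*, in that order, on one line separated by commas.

The pattern is sibilance of the final sound: -i when the stem ends in a sibilant (*jonarez*, *rosus*, *iz*); -guj when the stem ends in a non-sibilant consonant (*wubar*, *taluh*, *movaf*); -od when the stem ends in a vowel (*suftobe*, *iupgu*).
*nofos* — final sound /s/ (a sibilant) → -i → *nofosi*.
Since the final sound of *vif* is /f/ (a non-sibilant consonant), it takes -guj, giving *vifguj*.
Since the final sound of *fugve* is /e/ (a vowel), it takes -od, giving *fugveod*.

nofosi, vifguj, fugveod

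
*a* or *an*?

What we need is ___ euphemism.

The indefinite article is chosen by the initial *sound* of the following word, not its spelling.
*euphemism* begins with the sound /juː/ (eu pronounced /juː/) — a consonant sound.
So the article is *a*: What we need is a euphemism.

a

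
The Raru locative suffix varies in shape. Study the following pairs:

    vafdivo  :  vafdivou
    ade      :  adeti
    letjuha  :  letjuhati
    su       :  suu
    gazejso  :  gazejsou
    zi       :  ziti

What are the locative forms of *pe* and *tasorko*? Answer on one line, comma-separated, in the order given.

peti, tasorkou

Looking at the last vowel of each stem: -u when the last vowel of the stem is a rounded vowel (*vafdivo*, *su*, *gazejso*); -ti when the last vowel of the stem is an unrounded vowel (*ade*, *letjuha*, *zi*).
*pe*: last vowel = /e/, an unrounded vowel → -ti → *peti*.
The last vowel of *tasorko* is /o/, which is a rounded vowel, so the suffix is -u, giving *tasorkou*.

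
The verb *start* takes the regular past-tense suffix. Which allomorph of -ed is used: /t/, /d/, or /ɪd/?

/ɪd/

The stem *start* ends in /t/ or /d/.
The -ed suffix is realized as /ɪd/ after /t, d/; as /t/ after other voiceless consonants; and as /d/ after other voiced sounds.
So -ed on *start* is pronounced /ɪd/.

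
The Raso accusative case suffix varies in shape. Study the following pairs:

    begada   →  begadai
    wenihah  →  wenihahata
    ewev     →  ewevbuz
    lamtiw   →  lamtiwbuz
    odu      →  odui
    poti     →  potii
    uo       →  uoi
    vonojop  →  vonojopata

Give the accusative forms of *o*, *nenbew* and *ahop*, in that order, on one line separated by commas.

Looking at the final sound of each stem: -ata when the stem ends in a voiceless consonant (*wenihah*, *vonojop*); -buz when the stem ends in a voiced consonant (*ewev*, *lamtiw*); -i when the stem ends in a vowel (*begada*, *odu*, *poti*, *uo*).
The final sound of *o* is /o/, which is a vowel, so the suffix is -i, giving *oi*.
Since the final sound of *nenbew* is /w/ (a voiced consonant), it takes -buz, giving *nenbewbuz*.
*ahop*: final sound = /p/, a voiceless consonant → -ata → *ahopata*.

oi, nenbewbuz, ahopata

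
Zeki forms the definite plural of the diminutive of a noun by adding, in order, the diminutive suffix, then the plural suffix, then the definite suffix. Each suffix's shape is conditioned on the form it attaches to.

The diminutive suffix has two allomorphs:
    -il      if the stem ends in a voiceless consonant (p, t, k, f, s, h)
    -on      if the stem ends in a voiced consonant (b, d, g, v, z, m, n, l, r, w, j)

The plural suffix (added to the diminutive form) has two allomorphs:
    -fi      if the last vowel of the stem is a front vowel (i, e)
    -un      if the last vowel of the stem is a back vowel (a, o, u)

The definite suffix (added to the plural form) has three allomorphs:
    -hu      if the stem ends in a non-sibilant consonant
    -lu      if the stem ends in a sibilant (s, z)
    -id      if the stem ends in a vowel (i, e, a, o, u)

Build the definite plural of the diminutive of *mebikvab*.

mebikvabonunhu

*mebikvab*: final consonant = /b/, voiced → -on → *mebikvabon*.
The diminutive form *mebikvabon* — last vowel /o/ (a back vowel) → -un → *mebikvabonun*.
Since the final sound of the plural form *mebikvabonun* is /n/ (a non-sibilant consonant), it takes -hu, giving *mebikvabonunhu*.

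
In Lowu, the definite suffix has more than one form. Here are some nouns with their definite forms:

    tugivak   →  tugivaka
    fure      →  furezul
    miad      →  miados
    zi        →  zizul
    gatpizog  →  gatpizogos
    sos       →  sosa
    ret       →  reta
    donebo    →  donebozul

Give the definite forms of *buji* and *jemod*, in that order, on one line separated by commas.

bujizul, jemodos

The suffix is conditioned by the final sound: -a when the stem ends in a voiceless consonant (*tugivak*, *sos*, *ret*); -os when the stem ends in a voiced consonant (*miad*, *gatpizog*); -zul when the stem ends in a vowel (*fure*, *zi*, *donebo*).
The final sound of *buji* is /i/, which is a vowel, so the suffix is -zul, giving *bujizul*.
*jemod*: final sound = /d/, a voiced consonant → -os → *jemodos*.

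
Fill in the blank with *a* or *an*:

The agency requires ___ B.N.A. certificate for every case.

a

The indefinite article is chosen by the initial *sound* of the following word, not its spelling.
The initialism *B.N.A.* is read letter by letter; the first letter, B, is pronounced /biː/, which begins with a consonant sound.
So the article is *a*: The agency requires a B.N.A. certificate for every case.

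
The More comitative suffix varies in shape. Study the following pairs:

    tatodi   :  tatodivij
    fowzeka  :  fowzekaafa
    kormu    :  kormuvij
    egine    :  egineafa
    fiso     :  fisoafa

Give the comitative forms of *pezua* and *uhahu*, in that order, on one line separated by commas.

The suffix is conditioned by the last vowel: -vij when the last vowel of the stem is a high vowel (*tatodi*, *kormu*); -afa when the last vowel of the stem is a non-high vowel (*fowzeka*, *egine*, *fiso*).
*pezua* — last vowel /a/ (a non-high vowel) → -afa → *pezuaafa*.
The last vowel of *uhahu* is /u/, which is a high vowel, so the suffix is -vij, giving *uhahuvij*.

pezuaafa, uhahuvij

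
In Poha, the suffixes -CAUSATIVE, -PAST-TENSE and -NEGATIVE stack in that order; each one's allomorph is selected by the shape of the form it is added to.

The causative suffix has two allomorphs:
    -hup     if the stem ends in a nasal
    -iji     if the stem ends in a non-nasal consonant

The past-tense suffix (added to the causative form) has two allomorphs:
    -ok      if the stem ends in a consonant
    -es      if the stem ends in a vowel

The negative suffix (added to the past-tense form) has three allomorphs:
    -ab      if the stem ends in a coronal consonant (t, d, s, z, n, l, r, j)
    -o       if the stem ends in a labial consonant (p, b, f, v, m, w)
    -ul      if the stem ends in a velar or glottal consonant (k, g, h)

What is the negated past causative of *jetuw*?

jetuwijiesab

Since the final consonant of *jetuw* is /w/ (non-nasal), it takes -iji, giving *jetuwiji*.
The causative form *jetuwiji*: final sound = /i/, a vowel → -es → *jetuwijies*.
The final consonant of the past-tense form *jetuwijies* is /s/, which is coronal, so the negative suffix is -ab, giving *jetuwijiesab*.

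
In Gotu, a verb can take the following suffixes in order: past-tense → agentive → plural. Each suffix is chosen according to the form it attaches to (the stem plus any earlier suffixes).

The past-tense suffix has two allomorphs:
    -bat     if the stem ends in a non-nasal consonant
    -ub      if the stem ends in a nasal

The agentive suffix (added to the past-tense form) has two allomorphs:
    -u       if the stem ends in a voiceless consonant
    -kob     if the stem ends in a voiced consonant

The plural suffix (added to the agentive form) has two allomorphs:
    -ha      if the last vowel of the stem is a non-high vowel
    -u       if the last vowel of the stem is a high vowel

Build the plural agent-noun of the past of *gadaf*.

gadafbatuu

*gadaf* — final consonant /f/ (non-nasal) → -bat → *gadafbat*.
Since the final consonant of the past-tense form *gadafbat* is /t/ (voiceless), it takes -u, giving *gadafbatu*.
The agentive form *gadafbatu*: last vowel = /u/, a high vowel → -u → *gadafbatuu*.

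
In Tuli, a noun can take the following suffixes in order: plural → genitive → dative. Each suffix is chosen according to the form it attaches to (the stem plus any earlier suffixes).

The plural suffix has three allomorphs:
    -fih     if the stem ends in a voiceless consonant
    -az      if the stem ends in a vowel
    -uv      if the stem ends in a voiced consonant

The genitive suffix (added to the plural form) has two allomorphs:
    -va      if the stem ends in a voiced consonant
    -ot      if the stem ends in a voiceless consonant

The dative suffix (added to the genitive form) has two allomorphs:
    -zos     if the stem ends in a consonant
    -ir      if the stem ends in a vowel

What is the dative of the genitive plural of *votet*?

Since the final sound of *votet* is /t/ (a voiceless consonant), it takes -fih, giving *votetfih*.
The plural form *votetfih*: final consonant = /h/, voiceless → -ot → *votetfihot*.
The final sound of the genitive form *votetfihot* is /t/, which is a consonant, so the dative suffix is -zos, giving *votetfihotzos*.

votetfihotzos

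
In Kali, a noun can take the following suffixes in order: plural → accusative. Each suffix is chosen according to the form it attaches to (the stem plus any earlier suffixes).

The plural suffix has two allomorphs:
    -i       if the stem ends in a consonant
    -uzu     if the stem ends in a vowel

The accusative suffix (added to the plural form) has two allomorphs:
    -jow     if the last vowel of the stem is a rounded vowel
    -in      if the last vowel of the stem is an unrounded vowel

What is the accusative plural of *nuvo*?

nuvouzujow

Since the final sound of *nuvo* is /o/ (a vowel), it takes -uzu, giving *nuvouzu*.
The plural form *nuvouzu* — last vowel /u/ (a rounded vowel) → -jow → *nuvouzujow*.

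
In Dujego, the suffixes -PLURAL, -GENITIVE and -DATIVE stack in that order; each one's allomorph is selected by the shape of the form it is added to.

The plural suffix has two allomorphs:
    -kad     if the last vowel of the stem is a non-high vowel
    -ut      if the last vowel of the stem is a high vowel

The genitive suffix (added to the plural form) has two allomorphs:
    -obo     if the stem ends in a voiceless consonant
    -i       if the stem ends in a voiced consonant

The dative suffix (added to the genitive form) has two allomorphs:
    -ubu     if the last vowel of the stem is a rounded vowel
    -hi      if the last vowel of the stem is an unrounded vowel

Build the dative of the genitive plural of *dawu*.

dawuutoboubu

Since the last vowel of *dawu* is /u/ (a high vowel), it takes -ut, giving *dawuut*.
The final consonant of the plural form *dawuut* is /t/, which is voiceless, so the genitive suffix is -obo, giving *dawuutobo*.
Since the last vowel of the genitive form *dawuutobo* is /o/ (a rounded vowel), it takes -ubu, giving *dawuutoboubu*.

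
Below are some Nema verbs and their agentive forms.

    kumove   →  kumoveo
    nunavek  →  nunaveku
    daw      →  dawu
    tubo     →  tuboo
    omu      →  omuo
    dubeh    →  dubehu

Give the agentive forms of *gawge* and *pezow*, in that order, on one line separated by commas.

gawgeo, pezowu

The alternation tracks the final sound of the stem — -u when the stem ends in a consonant (*nunavek*, *daw*, *dubeh*); -o when the stem ends in a vowel (*kumove*, *tubo*, *omu*).
*gawge* — final sound /e/ (a vowel) → -o → *gawgeo*.
*pezow*: final sound = /w/, a consonant → -u → *pezowu*.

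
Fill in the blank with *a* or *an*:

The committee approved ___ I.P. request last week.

an

The indefinite article is chosen by the initial *sound* of the following word, not its spelling.
The initialism *I.P.* is read letter by letter; the first letter, I, is pronounced /aɪ/, which begins with a vowel sound.
So the article is *an*: The committee approved an I.P. request last week.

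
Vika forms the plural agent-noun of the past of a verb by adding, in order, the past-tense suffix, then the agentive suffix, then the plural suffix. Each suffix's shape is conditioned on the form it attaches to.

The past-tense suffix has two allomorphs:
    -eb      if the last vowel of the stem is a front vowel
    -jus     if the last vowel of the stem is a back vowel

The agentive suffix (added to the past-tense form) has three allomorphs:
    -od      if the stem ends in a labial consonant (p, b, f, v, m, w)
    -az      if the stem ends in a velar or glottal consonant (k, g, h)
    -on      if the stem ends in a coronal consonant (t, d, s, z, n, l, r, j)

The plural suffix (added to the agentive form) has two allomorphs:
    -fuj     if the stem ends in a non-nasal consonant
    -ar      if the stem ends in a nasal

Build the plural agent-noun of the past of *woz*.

wozjusonar

*woz* — last vowel /o/ (a back vowel) → -jus → *wozjus*.
The past-tense form *wozjus* — final consonant /s/ (coronal) → -on → *wozjuson*.
The agentive form *wozjuson* — final consonant /n/ (a nasal) → -ar → *wozjusonar*.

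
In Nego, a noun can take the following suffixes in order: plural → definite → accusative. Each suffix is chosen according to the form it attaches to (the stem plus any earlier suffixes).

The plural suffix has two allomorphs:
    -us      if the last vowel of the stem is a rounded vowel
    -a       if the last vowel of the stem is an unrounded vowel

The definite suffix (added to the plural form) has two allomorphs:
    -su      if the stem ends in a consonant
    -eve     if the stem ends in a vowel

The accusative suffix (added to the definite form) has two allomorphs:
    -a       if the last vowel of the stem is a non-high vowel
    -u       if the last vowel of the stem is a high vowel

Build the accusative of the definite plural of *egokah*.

The last vowel of *egokah* is /a/, which is an unrounded vowel, so the plural suffix is -a, giving *egokaha*.
Since the final sound of the plural form *egokaha* is /a/ (a vowel), it takes -eve, giving *egokahaeve*.
The definite form *egokahaeve*: last vowel = /e/, a non-high vowel → -a → *egokahaevea*.

egokahaevea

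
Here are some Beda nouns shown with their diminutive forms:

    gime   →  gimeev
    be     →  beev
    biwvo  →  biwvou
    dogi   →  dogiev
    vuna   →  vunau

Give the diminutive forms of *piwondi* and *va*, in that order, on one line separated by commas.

piwondiev, vau

The suffix is conditioned by the last vowel: -ev when the last vowel of the stem is a front vowel (*gime*, *be*, *dogi*); -u when the last vowel of the stem is a back vowel (*biwvo*, *vuna*).
*piwondi* — last vowel /i/ (a front vowel) → -ev → *piwondiev*.
Since the last vowel of *va* is /a/ (a back vowel), it takes -u, giving *vau*.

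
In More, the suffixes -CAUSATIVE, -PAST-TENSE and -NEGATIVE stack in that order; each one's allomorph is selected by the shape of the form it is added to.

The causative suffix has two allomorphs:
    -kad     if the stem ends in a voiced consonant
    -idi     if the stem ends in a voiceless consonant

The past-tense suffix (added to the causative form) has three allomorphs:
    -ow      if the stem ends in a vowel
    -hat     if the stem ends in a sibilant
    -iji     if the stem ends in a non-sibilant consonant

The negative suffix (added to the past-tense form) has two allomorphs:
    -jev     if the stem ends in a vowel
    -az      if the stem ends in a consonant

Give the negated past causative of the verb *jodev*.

jodevkadijijev

*jodev*: final consonant = /v/, voiced → -kad → *jodevkad*.
The final sound of the causative form *jodevkad* is /d/, which is a non-sibilant consonant, so the past-tense suffix is -iji, giving *jodevkadiji*.
Since the final sound of the past-tense form *jodevkadiji* is /i/ (a vowel), it takes -jev, giving *jodevkadijijev*.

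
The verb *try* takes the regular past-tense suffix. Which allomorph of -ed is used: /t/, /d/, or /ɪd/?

The stem *try* ends in a voiced sound other than /d/.
The -ed suffix is realized as /ɪd/ after /t, d/; as /t/ after other voiceless consonants; and as /d/ after other voiced sounds.
So -ed on *try* is pronounced /d/.

/d/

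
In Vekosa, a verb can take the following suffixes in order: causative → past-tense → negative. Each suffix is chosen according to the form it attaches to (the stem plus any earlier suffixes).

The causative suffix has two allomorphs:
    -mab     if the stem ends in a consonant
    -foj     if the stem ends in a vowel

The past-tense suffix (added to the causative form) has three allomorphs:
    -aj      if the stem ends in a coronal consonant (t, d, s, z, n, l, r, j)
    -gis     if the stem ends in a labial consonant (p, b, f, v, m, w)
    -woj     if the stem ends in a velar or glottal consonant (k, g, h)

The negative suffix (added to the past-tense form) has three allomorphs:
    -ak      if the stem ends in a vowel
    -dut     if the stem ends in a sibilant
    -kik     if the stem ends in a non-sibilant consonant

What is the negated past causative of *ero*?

Since the final sound of *ero* is /o/ (a vowel), it takes -foj, giving *erofoj*.
The causative form *erofoj* — final consonant /j/ (coronal) → -aj → *erofojaj*.
The past-tense form *erofojaj* — final sound /j/ (a non-sibilant consonant) → -kik → *erofojajkik*.

erofojajkik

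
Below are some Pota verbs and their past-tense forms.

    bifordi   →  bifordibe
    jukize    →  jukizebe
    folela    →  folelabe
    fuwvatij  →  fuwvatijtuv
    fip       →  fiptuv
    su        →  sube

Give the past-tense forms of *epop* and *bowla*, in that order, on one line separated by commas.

epoptuv, bowlabe

The suffix is conditioned by the final sound: -tuv when the stem ends in a consonant (*fuwvatij*, *fip*); -be when the stem ends in a vowel (*bifordi*, *jukize*, *folela*, *su*).
The final sound of *epop* is /p/, which is a consonant, so the suffix is -tuv, giving *epoptuv*.
*bowla*: final sound = /a/, a vowel → -be → *bowlabe*.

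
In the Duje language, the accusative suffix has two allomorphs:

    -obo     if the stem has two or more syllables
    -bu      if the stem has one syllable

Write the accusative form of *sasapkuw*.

With 3 syllables, *sasapkuw* takes -obo → *sasapkuwobo*.

sasapkuwobo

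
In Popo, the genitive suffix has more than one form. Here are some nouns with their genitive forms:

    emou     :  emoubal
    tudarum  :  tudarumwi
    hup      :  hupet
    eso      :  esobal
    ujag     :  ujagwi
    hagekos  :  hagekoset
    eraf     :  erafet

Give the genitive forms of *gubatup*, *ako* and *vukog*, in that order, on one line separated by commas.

The suffix is conditioned by the final sound: -et when the stem ends in a voiceless consonant (*hup*, *hagekos*, *eraf*); -wi when the stem ends in a voiced consonant (*tudarum*, *ujag*); -bal when the stem ends in a vowel (*emou*, *eso*).
Since the final sound of *gubatup* is /p/ (a voiceless consonant), it takes -et, giving *gubatupet*.
*ako* — final sound /o/ (a vowel) → -bal → *akobal*.
*vukog* — final sound /g/ (a voiced consonant) → -wi → *vukogwi*.

gubatupet, akobal, vukogwi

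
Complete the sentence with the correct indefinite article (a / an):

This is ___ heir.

an

The indefinite article is chosen by the initial *sound* of the following word, not its spelling.
*heir* begins with the sound /ɛ/ (silent h) — a vowel sound.
So the article is *an*: This is an heir.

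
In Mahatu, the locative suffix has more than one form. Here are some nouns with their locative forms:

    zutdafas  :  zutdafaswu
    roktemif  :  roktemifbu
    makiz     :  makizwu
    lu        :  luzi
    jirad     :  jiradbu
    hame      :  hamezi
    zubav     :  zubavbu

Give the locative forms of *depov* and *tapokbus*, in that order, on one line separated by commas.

The alternation tracks the final sound of the stem — -wu when the stem ends in a sibilant (*zutdafas*, *makiz*); -bu when the stem ends in a non-sibilant consonant (*roktemif*, *jirad*, *zubav*); -zi when the stem ends in a vowel (*lu*, *hame*).
The final sound of *depov* is /v/, which is a non-sibilant consonant, so the suffix is -bu, giving *depovbu*.
Since the final sound of *tapokbus* is /s/ (a sibilant), it takes -wu, giving *tapokbuswu*.

depovbu, tapokbuswu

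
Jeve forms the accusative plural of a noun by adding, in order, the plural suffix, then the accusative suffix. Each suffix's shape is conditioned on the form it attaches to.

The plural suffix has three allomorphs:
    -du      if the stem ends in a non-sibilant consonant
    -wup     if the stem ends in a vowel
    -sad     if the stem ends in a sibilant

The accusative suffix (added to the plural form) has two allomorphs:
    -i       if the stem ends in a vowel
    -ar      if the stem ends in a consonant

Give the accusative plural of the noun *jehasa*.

jehasawupar

Since the final sound of *jehasa* is /a/ (a vowel), it takes -wup, giving *jehasawup*.
Since the final sound of the plural form *jehasawup* is /p/ (a consonant), it takes -ar, giving *jehasawupar*.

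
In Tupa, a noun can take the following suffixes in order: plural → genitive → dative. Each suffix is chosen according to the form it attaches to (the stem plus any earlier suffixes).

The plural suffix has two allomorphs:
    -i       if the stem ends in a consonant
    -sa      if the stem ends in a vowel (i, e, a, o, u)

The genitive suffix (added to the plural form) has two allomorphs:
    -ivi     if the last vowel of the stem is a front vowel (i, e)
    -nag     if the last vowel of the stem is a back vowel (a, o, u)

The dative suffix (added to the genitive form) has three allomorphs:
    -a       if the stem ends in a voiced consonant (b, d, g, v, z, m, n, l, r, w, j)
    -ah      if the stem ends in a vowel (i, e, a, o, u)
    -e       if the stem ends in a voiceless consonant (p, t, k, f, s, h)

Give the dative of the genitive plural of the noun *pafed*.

pafediiviah

Since the final sound of *pafed* is /d/ (a consonant), it takes -i, giving *pafedi*.
Since the last vowel of the plural form *pafedi* is /i/ (a front vowel), it takes -ivi, giving *pafediivi*.
The final sound of the genitive form *pafediivi* is /i/, which is a vowel, so the dative suffix is -ah, giving *pafediiviah*.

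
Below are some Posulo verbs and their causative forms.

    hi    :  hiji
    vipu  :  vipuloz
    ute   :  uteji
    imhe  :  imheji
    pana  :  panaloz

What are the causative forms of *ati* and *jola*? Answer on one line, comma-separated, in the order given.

atiji, jolaloz

The pattern is front/back vowel harmony: -ji when the last vowel of the stem is a front vowel (*hi*, *ute*, *imhe*); -loz when the last vowel of the stem is a back vowel (*vipu*, *pana*).
The last vowel of *ati* is /i/, which is a front vowel, so the suffix is -ji, giving *atiji*.
*jola*: last vowel = /a/, a back vowel → -loz → *jolaloz*.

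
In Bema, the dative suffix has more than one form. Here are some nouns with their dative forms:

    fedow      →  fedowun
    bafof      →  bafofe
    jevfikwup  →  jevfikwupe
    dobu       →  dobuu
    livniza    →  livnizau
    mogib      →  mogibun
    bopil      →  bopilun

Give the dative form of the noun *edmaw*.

The pattern is voicing of the final sound: -e when the stem ends in a voiceless consonant (*bafof*, *jevfikwup*); -un when the stem ends in a voiced consonant (*fedow*, *mogib*, *bopil*); -u when the stem ends in a vowel (*dobu*, *livniza*).
Since the final sound of *edmaw* is /w/ (a voiced consonant), it takes -un, giving *edmawun*.

edmawun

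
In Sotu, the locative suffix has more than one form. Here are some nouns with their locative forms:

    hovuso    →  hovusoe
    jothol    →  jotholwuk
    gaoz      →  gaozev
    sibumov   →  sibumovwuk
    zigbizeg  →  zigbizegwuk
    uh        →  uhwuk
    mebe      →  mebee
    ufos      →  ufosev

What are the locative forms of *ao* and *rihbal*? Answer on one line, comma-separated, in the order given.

The suffix is conditioned by the final sound: -ev when the stem ends in a sibilant (*gaoz*, *ufos*); -wuk when the stem ends in a non-sibilant consonant (*jothol*, *sibumov*, *zigbizeg*, *uh*); -e when the stem ends in a vowel (*hovuso*, *mebe*).
*ao* — final sound /o/ (a vowel) → -e → *aoe*.
Since the final sound of *rihbal* is /l/ (a non-sibilant consonant), it takes -wuk, giving *rihbalwuk*.

aoe, rihbalwuk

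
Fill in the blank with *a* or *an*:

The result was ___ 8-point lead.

an

The indefinite article is chosen by the initial *sound* of the following word, not its spelling.
The number *8* is spoken "eight", beginning with /eɪt/ — a vowel sound.
So the article is *an*: The result was an 8-point lead.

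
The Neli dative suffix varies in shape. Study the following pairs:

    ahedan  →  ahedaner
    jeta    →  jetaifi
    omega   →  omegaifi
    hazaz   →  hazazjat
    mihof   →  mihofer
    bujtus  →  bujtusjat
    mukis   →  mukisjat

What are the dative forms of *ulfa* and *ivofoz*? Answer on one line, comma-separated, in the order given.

ulfaifi, ivofozjat

The suffix is conditioned by the final sound: -jat when the stem ends in a sibilant (*hazaz*, *bujtus*, *mukis*); -er when the stem ends in a non-sibilant consonant (*ahedan*, *mihof*); -ifi when the stem ends in a vowel (*jeta*, *omega*).
*ulfa*: final sound = /a/, a vowel → -ifi → *ulfaifi*.
The final sound of *ivofoz* is /z/, which is a sibilant, so the suffix is -jat, giving *ivofozjat*.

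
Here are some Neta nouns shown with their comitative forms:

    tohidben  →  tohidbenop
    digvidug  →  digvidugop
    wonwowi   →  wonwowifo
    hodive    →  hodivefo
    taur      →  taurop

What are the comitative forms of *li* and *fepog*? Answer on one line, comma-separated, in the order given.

lifo, fepogop

The suffix is conditioned by the final sound: -op when the stem ends in a consonant (*tohidben*, *digvidug*, *taur*); -fo when the stem ends in a vowel (*wonwowi*, *hodive*).
*li*: final sound = /i/, a vowel → -fo → *lifo*.
*fepog* — final sound /g/ (a consonant) → -op → *fepogop*.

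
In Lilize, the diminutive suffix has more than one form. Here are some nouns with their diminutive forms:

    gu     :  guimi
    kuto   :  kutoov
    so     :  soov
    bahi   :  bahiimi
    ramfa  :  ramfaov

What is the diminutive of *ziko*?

The suffix is conditioned by the last vowel: -imi when the last vowel of the stem is a high vowel (*gu*, *bahi*); -ov when the last vowel of the stem is a non-high vowel (*kuto*, *so*, *ramfa*).
Since the last vowel of *ziko* is /o/ (a non-high vowel), it takes -ov, giving *zikoov*.

zikoov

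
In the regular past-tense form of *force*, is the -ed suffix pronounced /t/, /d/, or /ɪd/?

The stem *force* ends in a voiceless consonant other than /t/.
The -ed suffix is realized as /ɪd/ after /t, d/; as /t/ after other voiceless consonants; and as /d/ after other voiced sounds.
So -ed on *force* is pronounced /t/.

/t/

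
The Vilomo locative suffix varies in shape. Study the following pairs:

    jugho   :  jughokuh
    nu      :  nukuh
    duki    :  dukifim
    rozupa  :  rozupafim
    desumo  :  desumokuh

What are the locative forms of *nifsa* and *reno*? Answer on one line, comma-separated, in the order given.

nifsafim, renokuh

The suffix is conditioned by the last vowel: -kuh when the last vowel of the stem is a rounded vowel (*jugho*, *nu*, *desumo*); -fim when the last vowel of the stem is an unrounded vowel (*duki*, *rozupa*).
*nifsa*: last vowel = /a/, an unrounded vowel → -fim → *nifsafim*.
*reno* — last vowel /o/ (a rounded vowel) → -kuh → *renokuh*.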